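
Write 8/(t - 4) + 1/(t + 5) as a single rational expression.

Common denominator (t - 4)(t + 5). Numerator: 8(t + 5) + 1(t - 4) = (8t + 40) + (t - 4) = 9t + 36
Result: (9t + 36)/[(t - 4)(t + 5)]


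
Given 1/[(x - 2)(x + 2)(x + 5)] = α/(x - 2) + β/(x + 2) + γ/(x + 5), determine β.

Cover-up at x = -2: β = 1/[(-2 - 2)(-2 + 5)] = 1/[(-4)(3)] = -1/12


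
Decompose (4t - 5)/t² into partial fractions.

(4t - 5) = At + B. At t = 0: B = 4·0 - 5 = -5. Coeff of t: A = 4
Result: 4/t - 5/t²


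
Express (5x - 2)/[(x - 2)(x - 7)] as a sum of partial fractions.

At x=2: α = (5·2 - 2)/(2 - 7) = -8/5. At x=7: β = (5·7 - 2)/(7 - 2) = 33/5
Result: (-8/5)/(x - 2) + (33/5)/(x - 7)


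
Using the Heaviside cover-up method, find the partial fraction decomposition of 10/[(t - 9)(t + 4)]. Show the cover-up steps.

Cover (t - 9): set t=9, get A = 10/(9 + 4) = 10/13. Cover (t + 4): set t=-4, get B = 10/(-4 - 9) = -10/13.
Result: (10/13)/(t - 9) - (10/13)/(t + 4)


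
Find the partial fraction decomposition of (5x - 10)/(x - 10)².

(5x - 10) = P(x - 10) + Q. At x = 10: Q = 5·10 - 10 = 40. Coeff of x: P = 5
Result: 5/(x - 10) + 40/(x - 10)²


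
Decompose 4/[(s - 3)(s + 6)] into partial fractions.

4/(s - 3)(s + 6) = α/(s - 3) + β/(s + 6). α = 4/(3 + 6) = 4/9, β = 4/(-6 - 3) = -4/9
Result: (4/9)/(s - 3) - (4/9)/(s + 6)


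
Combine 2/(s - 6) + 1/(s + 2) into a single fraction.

Common denominator (s - 6)(s + 2). Numerator: 2(s + 2) + 1(s - 6) = (2s + 4) + (s - 6) = 3s - 2
Result: (3s - 2)/[(s - 6)(s + 2)]


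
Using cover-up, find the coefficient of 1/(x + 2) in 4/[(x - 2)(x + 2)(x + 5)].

Cover (x + 2), set x=-2: 4/[(-2 - 2)(-2 + 5)] = -1/3


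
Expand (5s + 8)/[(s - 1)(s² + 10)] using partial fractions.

At s=1: A = (5·1 + 8)/(1² + 10) = 13/11. B = -A = -13/11, C = 5 - 1·A = 42/11
Result: (13/11)/(s - 1) - ((13/11)s - 42/11)/(s² + 10)


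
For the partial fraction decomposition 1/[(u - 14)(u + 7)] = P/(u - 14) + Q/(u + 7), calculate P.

Cover-up at u = 14: P = 1/(14 + 7) = 1/21


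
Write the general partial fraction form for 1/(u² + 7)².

Repeated quadratic factor: (αu + β)/(u² + 7) + (γu + δ)/(u² + 7)²


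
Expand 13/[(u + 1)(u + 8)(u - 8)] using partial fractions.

Using cover-up method: P = -13/63, Q = 13/112, R = 13/144
Result: (-13/63)/(u + 1) + (13/112)/(u + 8) + (13/144)/(u - 8)


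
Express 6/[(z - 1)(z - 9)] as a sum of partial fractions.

6/(z - 1)(z - 9) = α/(z - 1) + β/(z - 9). α = 6/(1 - 9) = -3/4, β = 6/(9 - 1) = 3/4
Result: (-3/4)/(z - 1) + (3/4)/(z - 9)


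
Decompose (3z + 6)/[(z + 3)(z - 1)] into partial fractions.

At z=-3: α = (3·(-3) + 6)/(-3 - 1) = 3/4. At z=1: β = (3·1 + 6)/(1 + 3) = 9/4
Result: (3/4)/(z + 3) + (9/4)/(z - 1)


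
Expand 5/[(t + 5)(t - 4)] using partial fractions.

5/(t + 5)(t - 4) = P/(t + 5) + Q/(t - 4). P = 5/(-5 - 4) = -5/9, Q = 5/(4 + 5) = 5/9
Result: (-5/9)/(t + 5) + (5/9)/(t - 4)


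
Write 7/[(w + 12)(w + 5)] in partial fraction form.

7/(w + 12)(w + 5) = α/(w + 12) + β/(w + 5). α = 7/(-12 + 5) = -1, β = 7/(-5 + 12) = 1
Result: -1/(w + 12) + 1/(w + 5)


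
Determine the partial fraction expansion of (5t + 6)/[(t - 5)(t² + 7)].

At t=5: A = (5·5 + 6)/(5² + 7) = 31/32. B = -A = -31/32, C = 5 - 5·A = 5/32
Result: (31/32)/(t - 5) - ((31/32)t - 5/32)/(t² + 7)


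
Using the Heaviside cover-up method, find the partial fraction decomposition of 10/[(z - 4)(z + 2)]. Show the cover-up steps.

Cover (z - 4): set z=4, get P = 10/(4 + 2) = 5/3. Cover (z + 2): set z=-2, get Q = 10/(-2 - 4) = -5/3.
Result: (5/3)/(z - 4) - (5/3)/(z + 2)


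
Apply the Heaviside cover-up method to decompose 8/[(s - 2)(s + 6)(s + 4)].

Cover (s - 2), s=2: A = 8/[(2 + 6)(2 + 4)] = 1/6. Cover (s + 6), s=-6: B = 8/[(-6 - 2)(-6 + 4)] = 1/2. Cover (s + 4), s=-4: C = 8/[(-4 - 2)(-4 + 6)] = -2/3.
Result: (1/6)/(s - 2) + (1/2)/(s + 6) - (2/3)/(s + 4)


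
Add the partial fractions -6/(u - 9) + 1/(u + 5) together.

Common denominator (u - 9)(u + 5). Numerator: -6(u + 5) + 1(u - 9) = (-6u - 30) + (u - 9) = -5u - 39
Result: (-5u - 39)/[(u - 9)(u + 5)]


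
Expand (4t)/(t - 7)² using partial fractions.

(4t) = P(t - 7) + Q. At t = 7: Q = 4·7 + 0 = 28. Coeff of t: P = 4
Result: 4/(t - 7) + 28/(t - 7)²


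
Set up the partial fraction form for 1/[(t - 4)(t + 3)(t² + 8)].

Two linear + quadratic: P/(t - 4) + Q/(t + 3) + (Rt + S)/(t² + 8)


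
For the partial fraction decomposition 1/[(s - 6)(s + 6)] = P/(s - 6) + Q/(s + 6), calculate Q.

Cover-up at s = -6: Q = 1/(-6 - 6) = -1/12


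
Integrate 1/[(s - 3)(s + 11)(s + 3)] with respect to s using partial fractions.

Cover-up: A = 1/84, B = 1/112, C = -1/48. Decomposition: (1/84)/(s - 3) + (1/112)/(s + 11) - (1/48)/(s + 3). Integrate each term: (1/84) ln|(s - 3)| + (1/112) ln|(s + 11)| - (1/48) ln|(s + 3)| + C


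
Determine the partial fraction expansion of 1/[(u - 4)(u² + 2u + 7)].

Cover-up at u = 4: A = 1/(4² + 2·4 + 7) = 1/31. Then B = -A = -1/31, C = -A·(2 + 4) = -6/31
Result: (1/31)/(u - 4) - ((1/31)u + 6/31)/(u² + 2u + 7)


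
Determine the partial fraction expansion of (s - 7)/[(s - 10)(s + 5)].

At s=10: A = (1·10 - 7)/(10 + 5) = 1/5. At s=-5: B = (1·(-5) - 7)/(-5 - 10) = 4/5
Result: (1/5)/(s - 10) + (4/5)/(s + 5)


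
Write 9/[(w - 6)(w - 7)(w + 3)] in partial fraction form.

Using cover-up method: A = -1, B = 9/10, C = 1/10
Result: -1/(w - 6) + (9/10)/(w - 7) + (1/10)/(w + 3)


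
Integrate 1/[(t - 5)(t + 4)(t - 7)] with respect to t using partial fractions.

Cover-up: A = -1/18, B = 1/99, C = 1/22. Decomposition: (-1/18)/(t - 5) + (1/99)/(t + 4) + (1/22)/(t - 7). Integrate each term: (-1/18) ln|(t - 5)| + (1/99) ln|(t + 4)| + (1/22) ln|(t - 7)| + C


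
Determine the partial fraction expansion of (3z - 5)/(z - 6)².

(3z - 5) = A(z - 6) + B. At z = 6: B = 3·6 - 5 = 13. Coeff of z: A = 3
Result: 3/(z - 6) + 13/(z - 6)²


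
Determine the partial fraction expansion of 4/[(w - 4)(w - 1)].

4/(w - 4)(w - 1) = α/(w - 4) + β/(w - 1). α = 4/(4 - 1) = 4/3, β = 4/(1 - 4) = -4/3
Result: (4/3)/(w - 4) - (4/3)/(w - 1)


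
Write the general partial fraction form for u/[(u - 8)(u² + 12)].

Linear + irreducible quadratic: A/(u - 8) + (Bu + C)/(u² + 12)


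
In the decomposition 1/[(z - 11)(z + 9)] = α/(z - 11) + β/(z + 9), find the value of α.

Cover-up at z = 11: α = 1/(11 + 9) = 1/20


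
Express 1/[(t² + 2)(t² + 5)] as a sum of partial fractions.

Coefficient matching gives P = R = 0, Q = 1/(5-2) = 1/3, S = -Q = -1/3
Result: (1/3)/(t² + 2) - (1/3)/(t² + 5)


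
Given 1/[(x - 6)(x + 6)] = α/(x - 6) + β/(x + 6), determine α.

Cover-up at x = 6: α = 1/(6 + 6) = 1/12


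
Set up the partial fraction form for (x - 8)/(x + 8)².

Repeated linear factor: A/(x + 8) + B/(x + 8)²


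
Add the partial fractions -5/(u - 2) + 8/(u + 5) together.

Common denominator (u - 2)(u + 5). Numerator: -5(u + 5) + 8(u - 2) = (-5u - 25) + (8u - 16) = 3u - 41
Result: (3u - 41)/[(u - 2)(u + 5)]


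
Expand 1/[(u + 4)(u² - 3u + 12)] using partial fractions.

Cover-up at u = -4: α = 1/((-4)² - 3·(-4) + 12) = 1/40. Then β = -α = -1/40, γ = -α·(-3 - 4) = 7/40
Result: (1/40)/(u + 4) - ((1/40)u - 7/40)/(u² - 3u + 12)


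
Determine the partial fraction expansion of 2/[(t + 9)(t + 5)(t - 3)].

Using cover-up method: α = 1/24, β = -1/16, γ = 1/48
Result: (1/24)/(t + 9) - (1/16)/(t + 5) + (1/48)/(t - 3)


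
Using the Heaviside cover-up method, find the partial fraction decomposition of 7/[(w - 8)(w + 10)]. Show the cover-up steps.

Cover (w - 8): set w=8, get α = 7/(8 + 10) = 7/18. Cover (w + 10): set w=-10, get β = 7/(-10 - 8) = -7/18.
Result: (7/18)/(w - 8) - (7/18)/(w + 10)


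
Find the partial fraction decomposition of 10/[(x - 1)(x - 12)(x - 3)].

Using cover-up method: α = 5/11, β = 10/99, γ = -5/9
Result: (5/11)/(x - 1) + (10/99)/(x - 12) - (5/9)/(x - 3)


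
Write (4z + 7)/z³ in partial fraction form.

(4z + 7) = Az² + Bz + C. At z = 0: C = 4·0 + 7 = 7. Coefficients: A = 0, B = 4
Result: 4/z² + 7/z³


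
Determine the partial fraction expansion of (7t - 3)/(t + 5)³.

(7t - 3) = P(t + 5)² + Q(t + 5) + R. At t = -5: R = 7·(-5) - 3 = -38. Coefficients: P = 0, Q = 7
Result: 7/(t + 5)² - 38/(t + 5)³


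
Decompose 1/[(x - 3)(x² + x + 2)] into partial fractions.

Cover-up at x = 3: A = 1/(3² + 1·3 + 2) = 1/14. Then B = -A = -1/14, C = -A·(1 + 3) = -2/7
Result: (1/14)/(x - 3) - ((1/14)x + 2/7)/(x² + x + 2)


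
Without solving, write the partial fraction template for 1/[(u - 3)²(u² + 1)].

Repeated linear + quadratic: A/(u - 3) + B/(u - 3)² + (Cu + D)/(u² + 1)


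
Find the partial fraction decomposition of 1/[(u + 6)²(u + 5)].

Cover-up at u=-5: R = 1/(-5 + 6)² = 1. Cover-up at u=-6: Q = 1/(-6 + 5) = -1. Comparing u² coeff: P = -R = -1
Result: -1/(u + 6) - 1/(u + 6)² + 1/(u + 5)


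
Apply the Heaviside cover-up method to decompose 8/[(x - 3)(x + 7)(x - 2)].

Cover (x - 3), x=3: A = 8/[(3 + 7)(3 - 2)] = 4/5. Cover (x + 7), x=-7: B = 8/[(-7 - 3)(-7 - 2)] = 4/45. Cover (x - 2), x=2: C = 8/[(2 - 3)(2 + 7)] = -8/9.
Result: (4/5)/(x - 3) + (4/45)/(x + 7) - (8/9)/(x - 2)


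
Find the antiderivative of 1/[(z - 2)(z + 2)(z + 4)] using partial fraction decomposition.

Cover-up: A = 1/24, B = -1/8, C = 1/12. Decomposition: (1/24)/(z - 2) - (1/8)/(z + 2) + (1/12)/(z + 4). Integrate each term: (1/24) ln|(z - 2)| - (1/8) ln|(z + 2)| + (1/12) ln|(z + 4)| + C


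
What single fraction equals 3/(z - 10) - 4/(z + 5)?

Common denominator (z - 10)(z + 5). Numerator: 3(z + 5) - 4(z - 10) = (3z + 15) - (4z - 40) = -z + 55
Result: (-z + 55)/[(z - 10)(z + 5)]


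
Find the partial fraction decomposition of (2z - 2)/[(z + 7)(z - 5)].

At z=-7: α = (2·(-7) - 2)/(-7 - 5) = 4/3. At z=5: β = (2·5 - 2)/(5 + 7) = 2/3
Result: (4/3)/(z + 7) + (2/3)/(z - 5)


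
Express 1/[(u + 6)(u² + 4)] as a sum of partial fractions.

Cover-up at u = -6: P = 1/((-6)² + 4) = 1/40. Then Q = -P = -1/40, R = -P·(0 - 6) = 3/20
Result: (1/40)/(u + 6) - ((1/40)u - 3/20)/(u² + 4)


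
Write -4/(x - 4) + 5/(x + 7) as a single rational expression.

Common denominator (x - 4)(x + 7). Numerator: -4(x + 7) + 5(x - 4) = (-4x - 28) + (5x - 20) = x - 48
Result: (x - 48)/[(x - 4)(x + 7)]


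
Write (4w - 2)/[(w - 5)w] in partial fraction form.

At w=5: α = (4·5 - 2)/(5 - 0) = 18/5. At w=0: β = (4·0 - 2)/(0 - 5) = 2/5
Result: (18/5)/(w - 5) + (2/5)/w


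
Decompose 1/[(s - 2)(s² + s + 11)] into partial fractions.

Cover-up at s = 2: P = 1/(2² + 1·2 + 11) = 1/17. Then Q = -P = -1/17, R = -P·(1 + 2) = -3/17
Result: (1/17)/(s - 2) - ((1/17)s + 3/17)/(s² + s + 11)


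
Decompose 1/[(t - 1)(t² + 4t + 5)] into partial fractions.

Cover-up at t = 1: A = 1/(1² + 4·1 + 5) = 1/10. Then B = -A = -1/10, C = -A·(4 + 1) = -1/2
Result: (1/10)/(t - 1) - ((1/10)t + 1/2)/(t² + 4t + 5)


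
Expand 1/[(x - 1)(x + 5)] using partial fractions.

1/(x - 1)(x + 5) = A/(x - 1) + B/(x + 5). A = 1/(1 + 5) = 1/6, B = 1/(-5 - 1) = -1/6
Result: (1/6)/(x - 1) - (1/6)/(x + 5)


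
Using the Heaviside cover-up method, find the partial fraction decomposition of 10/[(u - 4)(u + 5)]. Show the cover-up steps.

Cover (u - 4): set u=4, get P = 10/(4 + 5) = 10/9. Cover (u + 5): set u=-5, get Q = 10/(-5 - 4) = -10/9.
Result: (10/9)/(u - 4) - (10/9)/(u + 5)


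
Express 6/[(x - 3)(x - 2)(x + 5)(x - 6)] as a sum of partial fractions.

Using Heaviside cover-up: (-1/4)/(x - 3) + (3/14)/(x - 2) - (3/308)/(x + 5) + (1/22)/(x - 6)


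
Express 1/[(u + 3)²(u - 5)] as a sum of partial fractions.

Cover-up at u=5: C = 1/(5 + 3)² = 1/64. Cover-up at u=-3: B = 1/(-3 - 5) = -1/8. Comparing u² coeff: A = -C = -1/64
Result: (-1/64)/(u + 3) - (1/8)/(u + 3)² + (1/64)/(u - 5)


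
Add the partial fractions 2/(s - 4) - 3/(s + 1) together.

Common denominator (s - 4)(s + 1). Numerator: 2(s + 1) - 3(s - 4) = (2s + 2) - (3s - 12) = -s + 14
Result: (-s + 14)/[(s - 4)(s + 1)]


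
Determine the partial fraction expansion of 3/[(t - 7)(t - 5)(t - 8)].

Using cover-up method: A = -3/2, B = 1/2, C = 1
Result: (-3/2)/(t - 7) + (1/2)/(t - 5) + 1/(t - 8)


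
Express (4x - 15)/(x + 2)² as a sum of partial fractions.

(4x - 15) = A(x + 2) + B. At x = -2: B = 4·(-2) - 15 = -23. Coeff of x: A = 4
Result: 4/(x + 2) - 23/(x + 2)²


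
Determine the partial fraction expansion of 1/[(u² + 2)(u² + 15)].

Coefficient matching gives P = R = 0, Q = 1/(15-2) = 1/13, S = -Q = -1/13
Result: (1/13)/(u² + 2) - (1/13)/(u² + 15)


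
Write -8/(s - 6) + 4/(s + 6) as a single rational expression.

Common denominator (s - 6)(s + 6). Numerator: -8(s + 6) + 4(s - 6) = (-8s - 48) + (4s - 24) = -4s - 72
Result: (-4s - 72)/[(s - 6)(s + 6)]


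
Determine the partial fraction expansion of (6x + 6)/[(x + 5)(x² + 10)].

At x=-5: α = (6·(-5) + 6)/((-5)² + 10) = -24/35. β = -α = 24/35, γ = 6 - (-5)·α = 18/7
Result: (-24/35)/(x + 5) + ((24/35)x + 18/7)/(x² + 10)


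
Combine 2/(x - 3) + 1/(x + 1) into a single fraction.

Common denominator (x - 3)(x + 1). Numerator: 2(x + 1) + 1(x - 3) = (2x + 2) + (x - 3) = 3x - 1
Result: (3x - 1)/[(x - 3)(x + 1)]


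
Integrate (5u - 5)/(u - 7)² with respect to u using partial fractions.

Decompose: α = 5, β = 5·7 - 5 = 30, so (5u - 5)/(u - 7)² = 5/(u - 7) + 30/(u - 7)². Integrate: ∫ α/(u - 7) du = 5 ln|(u - 7)|; ∫ β/(u - 7)² du = -30/(u - 7). Sum: 5 ln|(u - 7)| - 30/(u - 7) + C


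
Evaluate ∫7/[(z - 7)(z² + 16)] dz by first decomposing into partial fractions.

Cover-up at z=7: P = 7/(7²+16) = 7/65. Coeff matching: Q = -7/65, R = -49/65. Decomposition: (7/65)/(z - 7) - ((7/65)z + 49/65)/(z² + 16). Integrate: linear → ln, quadratic → (1/2)ln + arctan: (7/65) ln|(z - 7)| - (7/130) ln(z² + 16) - (49/260) arctan(z/4) + C


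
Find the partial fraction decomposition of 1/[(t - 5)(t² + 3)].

Cover-up at t = 5: α = 1/(5² + 3) = 1/28. Then β = -α = -1/28, γ = -α·(0 + 5) = -5/28
Result: (1/28)/(t - 5) - ((1/28)t + 5/28)/(t² + 3)


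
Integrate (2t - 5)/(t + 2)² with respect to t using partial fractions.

Decompose: α = 2, β = 2·(-2) - 5 = -9, so (2t - 5)/(t + 2)² = 2/(t + 2) - 9/(t + 2)². Integrate: ∫ α/(t + 2) dt = 2 ln|(t + 2)|; ∫ β/(t + 2)² dt = 9/(t + 2). Sum: 2 ln|(t + 2)| + 9/(t + 2) + C


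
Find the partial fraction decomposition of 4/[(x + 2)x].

4/(x + 2)x = A/(x + 2) + B/x. A = 4/(-2 - 0) = -2, B = 4/(0 + 2) = 2
Result: -2/(x + 2) + 2/x


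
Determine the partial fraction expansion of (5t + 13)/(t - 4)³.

(5t + 13) = α(t - 4)² + β(t - 4) + γ. At t = 4: γ = 5·4 + 13 = 33. Coefficients: α = 0, β = 5
Result: 5/(t - 4)² + 33/(t - 4)³


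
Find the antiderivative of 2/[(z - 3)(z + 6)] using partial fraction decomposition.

Decompose: 2/[(z - 3)(z + 6)] = (2/9)/(z - 3) - (2/9)/(z + 6). Integrate each term: (2/9) ln|(z - 3)| - (2/9) ln|(z + 6)| + C


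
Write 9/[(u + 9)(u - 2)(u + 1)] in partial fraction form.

Using cover-up method: α = 9/88, β = 3/11, γ = -3/8
Result: (9/88)/(u + 9) + (3/11)/(u - 2) - (3/8)/(u + 1)


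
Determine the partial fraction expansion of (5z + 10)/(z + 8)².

(5z + 10) = α(z + 8) + β. At z = -8: β = 5·(-8) + 10 = -30. Coeff of z: α = 5
Result: 5/(z + 8) - 30/(z + 8)²


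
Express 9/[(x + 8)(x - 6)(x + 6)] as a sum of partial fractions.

Using cover-up method: A = 9/28, B = 3/56, C = -3/8
Result: (9/28)/(x + 8) + (3/56)/(x - 6) - (3/8)/(x + 6)


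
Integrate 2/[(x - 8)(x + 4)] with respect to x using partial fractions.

Decompose: 2/[(x - 8)(x + 4)] = (1/6)/(x - 8) - (1/6)/(x + 4). Integrate each term: (1/6) ln|(x - 8)| - (1/6) ln|(x + 4)| + C


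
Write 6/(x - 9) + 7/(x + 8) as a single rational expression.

Common denominator (x - 9)(x + 8). Numerator: 6(x + 8) + 7(x - 9) = (6x + 48) + (7x - 63) = 13x - 15
Result: (13x - 15)/[(x - 9)(x + 8)]


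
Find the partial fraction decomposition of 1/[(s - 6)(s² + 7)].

Cover-up at s = 6: α = 1/(6² + 7) = 1/43. Then β = -α = -1/43, γ = -α·(0 + 6) = -6/43
Result: (1/43)/(s - 6) - ((1/43)s + 6/43)/(s² + 7)


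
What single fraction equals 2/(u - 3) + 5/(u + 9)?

Common denominator (u - 3)(u + 9). Numerator: 2(u + 9) + 5(u - 3) = (2u + 18) + (5u - 15) = 7u + 3
Result: (7u + 3)/[(u - 3)(u + 9)]


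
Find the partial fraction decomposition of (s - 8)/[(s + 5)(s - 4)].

At s=-5: P = (1·(-5) - 8)/(-5 - 4) = 13/9. At s=4: Q = (1·4 - 8)/(4 + 5) = -4/9
Result: (13/9)/(s + 5) - (4/9)/(s - 4)


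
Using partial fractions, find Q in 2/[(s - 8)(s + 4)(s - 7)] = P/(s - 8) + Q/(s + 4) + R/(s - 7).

Cover-up at s = -4: Q = 2/[(-4 - 8)(-4 - 7)] = 2/[(-12)(-11)] = 2/132 = 1/66


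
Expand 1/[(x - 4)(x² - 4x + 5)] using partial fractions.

Cover-up at x = 4: P = 1/(4² - 4·4 + 5) = 1/5. Then Q = -P = -1/5, R = -P·(-4 + 4) = 0
Result: (1/5)/(x - 4) - ((1/5)x)/(x² - 4x + 5)


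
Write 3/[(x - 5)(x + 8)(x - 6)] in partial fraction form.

Using cover-up method: α = -3/13, β = 3/182, γ = 3/14
Result: (-3/13)/(x - 5) + (3/182)/(x + 8) + (3/14)/(x - 6)


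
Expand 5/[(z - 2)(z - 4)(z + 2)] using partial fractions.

Using cover-up method: A = -5/8, B = 5/12, C = 5/24
Result: (-5/8)/(z - 2) + (5/12)/(z - 4) + (5/24)/(z + 2)


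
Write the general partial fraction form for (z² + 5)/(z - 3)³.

Repeated linear factor (power 3): A/(z - 3) + B/(z - 3)² + C/(z - 3)³


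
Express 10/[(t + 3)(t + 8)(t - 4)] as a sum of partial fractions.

Using cover-up method: P = -2/7, Q = 1/6, R = 5/42
Result: (-2/7)/(t + 3) + (1/6)/(t + 8) + (5/42)/(t - 4)


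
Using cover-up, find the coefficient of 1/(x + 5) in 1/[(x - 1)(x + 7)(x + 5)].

Cover (x + 5), set x=-5: 1/[(-5 - 1)(-5 + 7)] = -1/12


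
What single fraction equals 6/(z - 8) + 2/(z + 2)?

Common denominator (z - 8)(z + 2). Numerator: 6(z + 2) + 2(z - 8) = (6z + 12) + (2z - 16) = 8z - 4
Result: (8z - 4)/[(z - 8)(z + 2)]


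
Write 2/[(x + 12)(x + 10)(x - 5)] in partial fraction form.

Using cover-up method: α = 1/17, β = -1/15, γ = 2/255
Result: (1/17)/(x + 12) - (1/15)/(x + 10) + (2/255)/(x - 5)


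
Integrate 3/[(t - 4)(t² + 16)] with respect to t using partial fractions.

Cover-up at t=4: α = 3/(4²+16) = 3/32. Coeff matching: β = -3/32, γ = -3/8. Decomposition: (3/32)/(t - 4) - ((3/32)t + 3/8)/(t² + 16). Integrate: linear → ln, quadratic → (1/2)ln + arctan: (3/32) ln|(t - 4)| - (3/64) ln(t² + 16) - (3/32) arctan(t/4) + C


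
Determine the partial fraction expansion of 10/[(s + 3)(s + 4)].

10/(s + 3)(s + 4) = P/(s + 3) + Q/(s + 4). P = 10/(-3 + 4) = 10, Q = 10/(-4 + 3) = -10
Result: 10/(s + 3) - 10/(s + 4)


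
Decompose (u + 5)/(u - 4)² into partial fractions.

(u + 5) = A(u - 4) + B. At u = 4: B = 1·4 + 5 = 9. Coeff of u: A = 1
Result: 1/(u - 4) + 9/(u - 4)²


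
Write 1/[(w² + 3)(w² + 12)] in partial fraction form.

Coefficient matching gives P = R = 0, Q = 1/(12-3) = 1/9, S = -Q = -1/9
Result: (1/9)/(w² + 3) - (1/9)/(w² + 12)


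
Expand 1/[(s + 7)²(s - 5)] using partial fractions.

Cover-up at s=5: R = 1/(5 + 7)² = 1/144. Cover-up at s=-7: Q = 1/(-7 - 5) = -1/12. Comparing s² coeff: P = -R = -1/144
Result: (-1/144)/(s + 7) - (1/12)/(s + 7)² + (1/144)/(s - 5)


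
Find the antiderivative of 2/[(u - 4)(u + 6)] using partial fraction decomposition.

Decompose: 2/[(u - 4)(u + 6)] = (1/5)/(u - 4) - (1/5)/(u + 6). Integrate each term: (1/5) ln|(u - 4)| - (1/5) ln|(u + 6)| + C


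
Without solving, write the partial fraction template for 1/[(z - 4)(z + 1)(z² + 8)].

Two linear + quadratic: P/(z - 4) + Q/(z + 1) + (Rz + S)/(z² + 8)


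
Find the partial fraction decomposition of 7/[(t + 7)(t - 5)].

7/(t + 7)(t - 5) = P/(t + 7) + Q/(t - 5). P = 7/(-7 - 5) = -7/12, Q = 7/(5 + 7) = 7/12
Result: (-7/12)/(t + 7) + (7/12)/(t - 5)


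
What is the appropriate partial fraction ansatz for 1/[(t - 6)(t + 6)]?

Distinct linear factors: α/(t - 6) + β/(t + 6)


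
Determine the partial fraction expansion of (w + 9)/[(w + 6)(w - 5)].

At w=-6: A = (1·(-6) + 9)/(-6 - 5) = -3/11. At w=5: B = (1·5 + 9)/(5 + 6) = 14/11
Result: (-3/11)/(w + 6) + (14/11)/(w - 5)


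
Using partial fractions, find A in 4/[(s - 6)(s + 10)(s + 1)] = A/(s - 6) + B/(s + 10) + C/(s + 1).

Cover-up at s = 6: A = 4/[(6 + 10)(6 + 1)] = 4/[(16)(7)] = 4/112 = 1/28


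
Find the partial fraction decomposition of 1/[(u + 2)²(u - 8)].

Cover-up at u=8: C = 1/(8 + 2)² = 1/100. Cover-up at u=-2: B = 1/(-2 - 8) = -1/10. Comparing u² coeff: A = -C = -1/100
Result: (-1/100)/(u + 2) - (1/10)/(u + 2)² + (1/100)/(u - 8)


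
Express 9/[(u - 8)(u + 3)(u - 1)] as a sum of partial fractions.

Using cover-up method: α = 9/77, β = 9/44, γ = -9/28
Result: (9/77)/(u - 8) + (9/44)/(u + 3) - (9/28)/(u - 1)


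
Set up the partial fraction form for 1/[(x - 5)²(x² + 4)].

Repeated linear + quadratic: A/(x - 5) + B/(x - 5)² + (Cx + D)/(x² + 4)


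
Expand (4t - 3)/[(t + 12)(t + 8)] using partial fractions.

At t=-12: α = (4·(-12) - 3)/(-12 + 8) = 51/4. At t=-8: β = (4·(-8) - 3)/(-8 + 12) = -35/4
Result: (51/4)/(t + 12) - (35/4)/(t + 8)


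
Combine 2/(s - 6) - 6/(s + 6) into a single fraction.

Common denominator (s - 6)(s + 6). Numerator: 2(s + 6) - 6(s - 6) = (2s + 12) - (6s - 36) = -4s + 48
Result: (-4s + 48)/[(s - 6)(s + 6)]


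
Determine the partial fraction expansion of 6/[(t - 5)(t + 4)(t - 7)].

Using cover-up method: P = -1/3, Q = 2/33, R = 3/11
Result: (-1/3)/(t - 5) + (2/33)/(t + 4) + (3/11)/(t - 7)


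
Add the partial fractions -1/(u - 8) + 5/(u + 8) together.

Common denominator (u - 8)(u + 8). Numerator: -1(u + 8) + 5(u - 8) = (-u - 8) + (5u - 40) = 4u - 48
Result: (4u - 48)/[(u - 8)(u + 8)]


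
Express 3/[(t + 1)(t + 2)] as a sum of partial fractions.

3/(t + 1)(t + 2) = α/(t + 1) + β/(t + 2). α = 3/(-1 + 2) = 3, β = 3/(-2 + 1) = -3
Result: 3/(t + 1) - 3/(t + 2)


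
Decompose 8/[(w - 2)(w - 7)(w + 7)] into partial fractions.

Using cover-up method: α = -8/45, β = 4/35, γ = 4/63
Result: (-8/45)/(w - 2) + (4/35)/(w - 7) + (4/63)/(w + 7)


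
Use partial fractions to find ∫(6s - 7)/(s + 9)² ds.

Decompose: P = 6, Q = 6·(-9) - 7 = -61, so (6s - 7)/(s + 9)² = 6/(s + 9) - 61/(s + 9)². Integrate: ∫ P/(s + 9) ds = 6 ln|(s + 9)|; ∫ Q/(s + 9)² ds = 61/(s + 9). Sum: 6 ln|(s + 9)| + 61/(s + 9) + C


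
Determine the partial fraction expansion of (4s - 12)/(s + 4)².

(4s - 12) = P(s + 4) + Q. At s = -4: Q = 4·(-4) - 12 = -28. Coeff of s: P = 4
Result: 4/(s + 4) - 28/(s + 4)²


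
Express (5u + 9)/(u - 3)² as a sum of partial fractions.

(5u + 9) = A(u - 3) + B. At u = 3: B = 5·3 + 9 = 24. Coeff of u: A = 5
Result: 5/(u - 3) + 24/(u - 3)²


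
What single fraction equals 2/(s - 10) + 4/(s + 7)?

Common denominator (s - 10)(s + 7). Numerator: 2(s + 7) + 4(s - 10) = (2s + 14) + (4s - 40) = 6s - 26
Result: (6s - 26)/[(s - 10)(s + 7)]


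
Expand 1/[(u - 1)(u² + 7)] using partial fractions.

Cover-up at u = 1: P = 1/(1² + 7) = 1/8. Then Q = -P = -1/8, R = -P·(0 + 1) = -1/8
Result: (1/8)/(u - 1) - ((1/8)u + 1/8)/(u² + 7)


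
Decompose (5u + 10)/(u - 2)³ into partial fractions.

(5u + 10) = A(u - 2)² + B(u - 2) + C. At u = 2: C = 5·2 + 10 = 20. Coefficients: A = 0, B = 5
Result: 5/(u - 2)² + 20/(u - 2)³


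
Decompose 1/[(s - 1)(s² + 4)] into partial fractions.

Cover-up at s = 1: α = 1/(1² + 4) = 1/5. Then β = -α = -1/5, γ = -α·(0 + 1) = -1/5
Result: (1/5)/(s - 1) - ((1/5)s + 1/5)/(s² + 4)


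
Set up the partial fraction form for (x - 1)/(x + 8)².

Repeated linear factor: P/(x + 8) + Q/(x + 8)²


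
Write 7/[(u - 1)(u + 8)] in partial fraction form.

7/(u - 1)(u + 8) = α/(u - 1) + β/(u + 8). α = 7/(1 + 8) = 7/9, β = 7/(-8 - 1) = -7/9
Result: (7/9)/(u - 1) - (7/9)/(u + 8)


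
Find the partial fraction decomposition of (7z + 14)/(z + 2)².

(7z + 14) = A(z + 2) + B. At z = -2: B = 7·(-2) + 14 = 0. Coeff of z: A = 7
Result: 7/(z + 2)


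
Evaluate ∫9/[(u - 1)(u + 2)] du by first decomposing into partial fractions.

Decompose: 9/[(u - 1)(u + 2)] = 3/(u - 1) - 3/(u + 2). Integrate each term: 3 ln|(u - 1)| - 3 ln|(u + 2)| + C


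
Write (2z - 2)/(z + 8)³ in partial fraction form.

(2z - 2) = A(z + 8)² + B(z + 8) + C. At z = -8: C = 2·(-8) - 2 = -18. Coefficients: A = 0, B = 2
Result: 2/(z + 8)² - 18/(z + 8)³


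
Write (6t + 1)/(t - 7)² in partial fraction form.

(6t + 1) = A(t - 7) + B. At t = 7: B = 6·7 + 1 = 43. Coeff of t: A = 6
Result: 6/(t - 7) + 43/(t - 7)²


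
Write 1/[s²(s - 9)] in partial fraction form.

Cover-up at s=9: γ = 1/(9 - 0)² = 1/81. Cover-up at s=0: β = 1/(0 - 9) = -1/9. Comparing s² coeff: α = -γ = -1/81
Result: (-1/81)/s - (1/9)/s² + (1/81)/(s - 9)


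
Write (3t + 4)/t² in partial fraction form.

(3t + 4) = αt + β. At t = 0: β = 3·0 + 4 = 4. Coeff of t: α = 3
Result: 3/t + 4/t²


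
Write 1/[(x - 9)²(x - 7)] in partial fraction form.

Cover-up at x=7: C = 1/(7 - 9)² = 1/4. Cover-up at x=9: B = 1/(9 - 7) = 1/2. Comparing x² coeff: A = -C = -1/4
Result: (-1/4)/(x - 9) + (1/2)/(x - 9)² + (1/4)/(x - 7)


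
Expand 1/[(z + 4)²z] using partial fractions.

Cover-up at z=0: C = 1/(0 + 4)² = 1/16. Cover-up at z=-4: B = 1/(-4 - 0) = -1/4. Comparing z² coeff: A = -C = -1/16
Result: (-1/16)/(z + 4) - (1/4)/(z + 4)² + (1/16)/z


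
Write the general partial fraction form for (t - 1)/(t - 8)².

Repeated linear factor: α/(t - 8) + β/(t - 8)²


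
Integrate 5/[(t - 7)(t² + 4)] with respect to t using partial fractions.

Cover-up at t=7: P = 5/(7²+4) = 5/53. Coeff matching: Q = -5/53, R = -35/53. Decomposition: (5/53)/(t - 7) - ((5/53)t + 35/53)/(t² + 4). Integrate: linear → ln, quadratic → (1/2)ln + arctan: (5/53) ln|(t - 7)| - (5/106) ln(t² + 4) - (35/106) arctan(t/2) + C


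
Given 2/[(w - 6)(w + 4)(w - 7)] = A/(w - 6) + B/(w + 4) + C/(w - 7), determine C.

Cover-up at w = 7: C = 2/[(7 - 6)(7 + 4)] = 2/[(1)(11)] = 2/11


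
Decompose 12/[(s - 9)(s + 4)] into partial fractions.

12/(s - 9)(s + 4) = A/(s - 9) + B/(s + 4). A = 12/(9 + 4) = 12/13, B = 12/(-4 - 9) = -12/13
Result: (12/13)/(s - 9) - (12/13)/(s + 4)


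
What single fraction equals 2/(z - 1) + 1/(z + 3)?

Common denominator (z - 1)(z + 3). Numerator: 2(z + 3) + 1(z - 1) = (2z + 6) + (z - 1) = 3z + 5
Result: (3z + 5)/[(z - 1)(z + 3)]


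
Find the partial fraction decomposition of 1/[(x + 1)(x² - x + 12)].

Cover-up at x = -1: A = 1/((-1)² - 1·(-1) + 12) = 1/14. Then B = -A = -1/14, C = -A·(-1 - 1) = 1/7
Result: (1/14)/(x + 1) - ((1/14)x - 1/7)/(x² - x + 12)


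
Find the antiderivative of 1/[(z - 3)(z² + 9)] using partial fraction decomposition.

Cover-up at z=3: α = 1/(3²+9) = 1/18. Coeff matching: β = -1/18, γ = -1/6. Decomposition: (1/18)/(z - 3) - ((1/18)z + 1/6)/(z² + 9). Integrate: linear → ln, quadratic → (1/2)ln + arctan: (1/18) ln|(z - 3)| - (1/36) ln(z² + 9) - (1/18) arctan(z/3) + C


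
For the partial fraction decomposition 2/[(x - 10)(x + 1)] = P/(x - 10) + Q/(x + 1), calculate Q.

Cover-up at x = -1: Q = 2/(-1 - 10) = -2/11


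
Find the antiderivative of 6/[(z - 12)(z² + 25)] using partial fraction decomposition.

Cover-up at z=12: P = 6/(12²+25) = 6/169. Coeff matching: Q = -6/169, R = -72/169. Decomposition: (6/169)/(z - 12) - ((6/169)z + 72/169)/(z² + 25). Integrate: linear → ln, quadratic → (1/2)ln + arctan: (6/169) ln|(z - 12)| - (3/169) ln(z² + 25) - (72/845) arctan(z/5) + C


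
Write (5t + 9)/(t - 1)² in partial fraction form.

(5t + 9) = A(t - 1) + B. At t = 1: B = 5·1 + 9 = 14. Coeff of t: A = 5
Result: 5/(t - 1) + 14/(t - 1)²


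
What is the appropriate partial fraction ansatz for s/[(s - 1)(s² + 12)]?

Linear + irreducible quadratic: α/(s - 1) + (βs + γ)/(s² + 12)


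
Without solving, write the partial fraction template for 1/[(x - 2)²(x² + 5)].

Repeated linear + quadratic: A/(x - 2) + B/(x - 2)² + (Cx + D)/(x² + 5)


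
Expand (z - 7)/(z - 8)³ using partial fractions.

(z - 7) = A(z - 8)² + B(z - 8) + C. At z = 8: C = 1·8 - 7 = 1. Coefficients: A = 0, B = 1
Result: 1/(z - 8)² + 1/(z - 8)³


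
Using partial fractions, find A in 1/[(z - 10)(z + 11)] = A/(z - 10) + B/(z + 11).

Cover-up at z = 10: A = 1/(10 + 11) = 1/21


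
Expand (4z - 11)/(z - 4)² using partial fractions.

(4z - 11) = P(z - 4) + Q. At z = 4: Q = 4·4 - 11 = 5. Coeff of z: P = 4
Result: 4/(z - 4) + 5/(z - 4)²


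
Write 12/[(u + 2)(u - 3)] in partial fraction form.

12/(u + 2)(u - 3) = P/(u + 2) + Q/(u - 3). P = 12/(-2 - 3) = -12/5, Q = 12/(3 + 2) = 12/5
Result: (-12/5)/(u + 2) + (12/5)/(u - 3)


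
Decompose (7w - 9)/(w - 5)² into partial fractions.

(7w - 9) = α(w - 5) + β. At w = 5: β = 7·5 - 9 = 26. Coeff of w: α = 7
Result: 7/(w - 5) + 26/(w - 5)²


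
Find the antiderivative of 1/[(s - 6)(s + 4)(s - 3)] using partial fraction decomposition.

Cover-up: P = 1/30, Q = 1/70, R = -1/21. Decomposition: (1/30)/(s - 6) + (1/70)/(s + 4) - (1/21)/(s - 3). Integrate each term: (1/30) ln|(s - 6)| + (1/70) ln|(s + 4)| - (1/21) ln|(s - 3)| + C


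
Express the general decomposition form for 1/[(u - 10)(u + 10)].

Distinct linear factors: A/(u - 10) + B/(u + 10)


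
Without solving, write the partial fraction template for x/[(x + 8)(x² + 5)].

Linear + irreducible quadratic: α/(x + 8) + (βx + γ)/(x² + 5)


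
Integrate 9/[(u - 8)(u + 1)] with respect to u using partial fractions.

Decompose: 9/[(u - 8)(u + 1)] = 1/(u - 8) - 1/(u + 1). Integrate each term: ln|(u - 8)| - ln|(u + 1)| + C


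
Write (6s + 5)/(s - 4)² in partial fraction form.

(6s + 5) = A(s - 4) + B. At s = 4: B = 6·4 + 5 = 29. Coeff of s: A = 6
Result: 6/(s - 4) + 29/(s - 4)²


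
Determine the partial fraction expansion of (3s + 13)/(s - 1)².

(3s + 13) = A(s - 1) + B. At s = 1: B = 3·1 + 13 = 16. Coeff of s: A = 3
Result: 3/(s - 1) + 16/(s - 1)²


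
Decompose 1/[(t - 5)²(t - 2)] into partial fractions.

Cover-up at t=2: C = 1/(2 - 5)² = 1/9. Cover-up at t=5: B = 1/(5 - 2) = 1/3. Comparing t² coeff: A = -C = -1/9
Result: (-1/9)/(t - 5) + (1/3)/(t - 5)² + (1/9)/(t - 2)


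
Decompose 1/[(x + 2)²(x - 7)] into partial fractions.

Cover-up at x=7: γ = 1/(7 + 2)² = 1/81. Cover-up at x=-2: β = 1/(-2 - 7) = -1/9. Comparing x² coeff: α = -γ = -1/81
Result: (-1/81)/(x + 2) - (1/9)/(x + 2)² + (1/81)/(x - 7)


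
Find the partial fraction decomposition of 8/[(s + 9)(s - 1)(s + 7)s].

Using Heaviside cover-up: (-2/45)/(s + 9) + (1/10)/(s - 1) + (1/14)/(s + 7) - (8/63)/s


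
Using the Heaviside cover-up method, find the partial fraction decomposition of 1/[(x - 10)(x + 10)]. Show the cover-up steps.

Cover (x - 10): set x=10, get P = 1/(10 + 10) = 1/20. Cover (x + 10): set x=-10, get Q = 1/(-10 - 10) = -1/20.
Result: (1/20)/(x - 10) - (1/20)/(x + 10)


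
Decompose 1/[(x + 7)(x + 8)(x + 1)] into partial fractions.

Using cover-up method: α = -1/6, β = 1/7, γ = 1/42
Result: (-1/6)/(x + 7) + (1/7)/(x + 8) + (1/42)/(x + 1)


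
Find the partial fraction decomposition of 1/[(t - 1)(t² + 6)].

Cover-up at t = 1: α = 1/(1² + 6) = 1/7. Then β = -α = -1/7, γ = -α·(0 + 1) = -1/7
Result: (1/7)/(t - 1) - ((1/7)t + 1/7)/(t² + 6)


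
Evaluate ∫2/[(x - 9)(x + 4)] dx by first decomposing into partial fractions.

Decompose: 2/[(x - 9)(x + 4)] = (2/13)/(x - 9) - (2/13)/(x + 4). Integrate each term: (2/13) ln|(x - 9)| - (2/13) ln|(x + 4)| + C


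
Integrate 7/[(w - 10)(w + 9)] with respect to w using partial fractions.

Decompose: 7/[(w - 10)(w + 9)] = (7/19)/(w - 10) - (7/19)/(w + 9). Integrate each term: (7/19) ln|(w - 10)| - (7/19) ln|(w + 9)| + C


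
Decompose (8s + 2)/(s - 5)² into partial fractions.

(8s + 2) = A(s - 5) + B. At s = 5: B = 8·5 + 2 = 42. Coeff of s: A = 8
Result: 8/(s - 5) + 42/(s - 5)²


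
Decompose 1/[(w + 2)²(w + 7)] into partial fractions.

Cover-up at w=-7: R = 1/(-7 + 2)² = 1/25. Cover-up at w=-2: Q = 1/(-2 + 7) = 1/5. Comparing w² coeff: P = -R = -1/25
Result: (-1/25)/(w + 2) + (1/5)/(w + 2)² + (1/25)/(w + 7)


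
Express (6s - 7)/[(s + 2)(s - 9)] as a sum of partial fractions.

At s=-2: P = (6·(-2) - 7)/(-2 - 9) = 19/11. At s=9: Q = (6·9 - 7)/(9 + 2) = 47/11
Result: (19/11)/(s + 2) + (47/11)/(s - 9)


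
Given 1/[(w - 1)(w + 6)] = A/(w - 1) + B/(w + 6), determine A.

Cover-up at w = 1: A = 1/(1 + 6) = 1/7


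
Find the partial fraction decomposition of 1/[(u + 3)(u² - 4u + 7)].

Cover-up at u = -3: A = 1/((-3)² - 4·(-3) + 7) = 1/28. Then B = -A = -1/28, C = -A·(-4 - 3) = 1/4
Result: (1/28)/(u + 3) - ((1/28)u - 1/4)/(u² - 4u + 7)


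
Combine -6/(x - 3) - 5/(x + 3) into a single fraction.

Common denominator (x - 3)(x + 3). Numerator: -6(x + 3) - 5(x - 3) = (-6x - 18) - (5x - 15) = -11x - 3
Result: (-11x - 3)/[(x - 3)(x + 3)]


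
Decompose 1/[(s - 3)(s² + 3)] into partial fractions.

Cover-up at s = 3: A = 1/(3² + 3) = 1/12. Then B = -A = -1/12, C = -A·(0 + 3) = -1/4
Result: (1/12)/(s - 3) - ((1/12)s + 1/4)/(s² + 3)


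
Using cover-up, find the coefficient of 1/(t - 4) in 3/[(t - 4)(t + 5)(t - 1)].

Cover (t - 4), set t=4: 3/[(4 + 5)(4 - 1)] = 1/9


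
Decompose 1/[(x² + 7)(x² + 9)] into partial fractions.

Coefficient matching gives A = C = 0, B = 1/(9-7) = 1/2, D = -B = -1/2
Result: (1/2)/(x² + 7) - (1/2)/(x² + 9)


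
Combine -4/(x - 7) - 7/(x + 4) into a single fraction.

Common denominator (x - 7)(x + 4). Numerator: -4(x + 4) - 7(x - 7) = (-4x - 16) - (7x - 49) = -11x + 33
Result: (-11x + 33)/[(x - 7)(x + 4)]


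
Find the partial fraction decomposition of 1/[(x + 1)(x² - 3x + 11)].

Cover-up at x = -1: A = 1/((-1)² - 3·(-1) + 11) = 1/15. Then B = -A = -1/15, C = -A·(-3 - 1) = 4/15
Result: (1/15)/(x + 1) - ((1/15)x - 4/15)/(x² - 3x + 11)


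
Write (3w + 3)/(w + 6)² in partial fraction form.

(3w + 3) = α(w + 6) + β. At w = -6: β = 3·(-6) + 3 = -15. Coeff of w: α = 3
Result: 3/(w + 6) - 15/(w + 6)²


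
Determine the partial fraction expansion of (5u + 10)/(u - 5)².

(5u + 10) = P(u - 5) + Q. At u = 5: Q = 5·5 + 10 = 35. Coeff of u: P = 5
Result: 5/(u - 5) + 35/(u - 5)²


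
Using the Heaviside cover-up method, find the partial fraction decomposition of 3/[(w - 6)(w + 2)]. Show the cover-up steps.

Cover (w - 6): set w=6, get A = 3/(6 + 2) = 3/8. Cover (w + 2): set w=-2, get B = 3/(-2 - 6) = -3/8.
Result: (3/8)/(w - 6) - (3/8)/(w + 2)


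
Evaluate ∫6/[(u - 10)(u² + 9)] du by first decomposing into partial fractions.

Cover-up at u=10: A = 6/(10²+9) = 6/109. Coeff matching: B = -6/109, C = -60/109. Decomposition: (6/109)/(u - 10) - ((6/109)u + 60/109)/(u² + 9). Integrate: linear → ln, quadratic → (1/2)ln + arctan: (6/109) ln|(u - 10)| - (3/109) ln(u² + 9) - (20/109) arctan(u/3) + C


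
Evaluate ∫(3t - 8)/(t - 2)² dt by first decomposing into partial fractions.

Decompose: α = 3, β = 3·2 - 8 = -2, so (3t - 8)/(t - 2)² = 3/(t - 2) - 2/(t - 2)². Integrate: ∫ α/(t - 2) dt = 3 ln|(t - 2)|; ∫ β/(t - 2)² dt = 2/(t - 2). Sum: 3 ln|(t - 2)| + 2/(t - 2) + C


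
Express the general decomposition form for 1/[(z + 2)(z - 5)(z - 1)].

Three distinct linear factors: α/(z + 2) + β/(z - 5) + γ/(z - 1)


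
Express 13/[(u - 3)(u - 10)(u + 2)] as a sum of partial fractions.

Using cover-up method: P = -13/35, Q = 13/84, R = 13/60
Result: (-13/35)/(u - 3) + (13/84)/(u - 10) + (13/60)/(u + 2)


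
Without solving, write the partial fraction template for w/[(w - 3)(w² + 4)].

Linear + irreducible quadratic: P/(w - 3) + (Qw + R)/(w² + 4)


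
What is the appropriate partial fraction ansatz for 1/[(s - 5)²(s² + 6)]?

Repeated linear + quadratic: α/(s - 5) + β/(s - 5)² + (γs + δ)/(s² + 6)


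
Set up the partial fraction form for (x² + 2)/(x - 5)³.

Repeated linear factor (power 3): A/(x - 5) + B/(x - 5)² + C/(x - 5)³


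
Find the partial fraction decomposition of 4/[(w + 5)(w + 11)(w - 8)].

Using cover-up method: α = -2/39, β = 2/57, γ = 4/247
Result: (-2/39)/(w + 5) + (2/57)/(w + 11) + (4/247)/(w - 8)


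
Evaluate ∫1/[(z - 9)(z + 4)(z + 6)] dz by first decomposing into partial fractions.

Cover-up: A = 1/195, B = -1/26, C = 1/30. Decomposition: (1/195)/(z - 9) - (1/26)/(z + 4) + (1/30)/(z + 6). Integrate each term: (1/195) ln|(z - 9)| - (1/26) ln|(z + 4)| + (1/30) ln|(z + 6)| + C


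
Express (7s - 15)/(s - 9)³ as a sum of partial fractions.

(7s - 15) = P(s - 9)² + Q(s - 9) + R. At s = 9: R = 7·9 - 15 = 48. Coefficients: P = 0, Q = 7
Result: 7/(s - 9)² + 48/(s - 9)³


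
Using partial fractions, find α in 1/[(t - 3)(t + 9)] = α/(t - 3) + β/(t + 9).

Cover-up at t = 3: α = 1/(3 + 9) = 1/12


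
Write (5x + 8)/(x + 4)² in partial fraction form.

(5x + 8) = α(x + 4) + β. At x = -4: β = 5·(-4) + 8 = -12. Coeff of x: α = 5
Result: 5/(x + 4) - 12/(x + 4)²


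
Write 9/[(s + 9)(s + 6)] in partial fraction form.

9/(s + 9)(s + 6) = A/(s + 9) + B/(s + 6). A = 9/(-9 + 6) = -3, B = 9/(-6 + 9) = 3
Result: -3/(s + 9) + 3/(s + 6)


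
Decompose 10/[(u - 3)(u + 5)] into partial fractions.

10/(u - 3)(u + 5) = A/(u - 3) + B/(u + 5). A = 10/(3 + 5) = 5/4, B = 10/(-5 - 3) = -5/4
Result: (5/4)/(u - 3) - (5/4)/(u + 5)


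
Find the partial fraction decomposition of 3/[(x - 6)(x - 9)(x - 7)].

Using cover-up method: P = 1, Q = 1/2, R = -3/2
Result: 1/(x - 6) + (1/2)/(x - 9) - (3/2)/(x - 7)


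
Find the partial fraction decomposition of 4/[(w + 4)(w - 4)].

4/(w + 4)(w - 4) = A/(w + 4) + B/(w - 4). A = 4/(-4 - 4) = -1/2, B = 4/(4 + 4) = 1/2
Result: (-1/2)/(w + 4) + (1/2)/(w - 4)


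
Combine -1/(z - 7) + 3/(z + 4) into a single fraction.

Common denominator (z - 7)(z + 4). Numerator: -1(z + 4) + 3(z - 7) = (-z - 4) + (3z - 21) = 2z - 25
Result: (2z - 25)/[(z - 7)(z + 4)]


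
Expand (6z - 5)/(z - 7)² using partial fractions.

(6z - 5) = α(z - 7) + β. At z = 7: β = 6·7 - 5 = 37. Coeff of z: α = 6
Result: 6/(z - 7) + 37/(z - 7)²


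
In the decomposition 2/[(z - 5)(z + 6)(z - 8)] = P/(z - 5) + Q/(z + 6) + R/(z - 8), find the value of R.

Cover-up at z = 8: R = 2/[(8 - 5)(8 + 6)] = 2/[(3)(14)] = 2/42 = 1/21


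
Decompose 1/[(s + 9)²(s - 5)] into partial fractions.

Cover-up at s=5: R = 1/(5 + 9)² = 1/196. Cover-up at s=-9: Q = 1/(-9 - 5) = -1/14. Comparing s² coeff: P = -R = -1/196
Result: (-1/196)/(s + 9) - (1/14)/(s + 9)² + (1/196)/(s - 5)


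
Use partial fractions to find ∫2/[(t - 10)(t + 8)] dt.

Decompose: 2/[(t - 10)(t + 8)] = (1/9)/(t - 10) - (1/9)/(t + 8). Integrate each term: (1/9) ln|(t - 10)| - (1/9) ln|(t + 8)| + C


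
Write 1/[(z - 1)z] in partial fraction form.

1/(z - 1)z = A/(z - 1) + B/z. A = 1/(1 - 0) = 1, B = 1/(0 - 1) = -1
Result: 1/(z - 1) - 1/z


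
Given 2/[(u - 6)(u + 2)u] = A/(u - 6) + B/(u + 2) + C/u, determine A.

Cover-up at u = 6: A = 2/[(6 + 2)(6 - 0)] = 2/[(8)(6)] = 2/48 = 1/24


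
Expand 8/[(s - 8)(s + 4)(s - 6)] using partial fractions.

Using cover-up method: α = 1/3, β = 1/15, γ = -2/5
Result: (1/3)/(s - 8) + (1/15)/(s + 4) - (2/5)/(s - 6)
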